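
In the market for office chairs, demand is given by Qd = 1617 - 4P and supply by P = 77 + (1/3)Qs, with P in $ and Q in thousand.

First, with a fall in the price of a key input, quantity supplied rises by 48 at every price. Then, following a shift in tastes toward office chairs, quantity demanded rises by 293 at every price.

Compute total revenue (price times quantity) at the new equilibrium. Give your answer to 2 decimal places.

213486.00

Initially, 1617 - 4P = 3P - 231, so 1848 = 7P and P = 264, Q = 561.
After the shift, demand is Qd = 1910 - 4P and supply is Qs = 3P - 183.
Clearing the new market: 1910 - 4P = 3P - 183, so P = 299 and Q = 714.
New expenditure = 299 × 714 = 213486.00.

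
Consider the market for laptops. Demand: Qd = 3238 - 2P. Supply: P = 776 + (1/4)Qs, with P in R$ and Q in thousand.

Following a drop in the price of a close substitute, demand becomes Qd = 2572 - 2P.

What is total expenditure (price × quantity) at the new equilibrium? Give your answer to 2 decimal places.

643280.00

Original equilibrium: 3238 - 2P = 4P - 3104 gives 6342 = 6P, so P = 1057 and Q = 1124.
The shock moves the curves to Qd = 2572 - 2P and Qs = 4P - 3104.
Equate the new curves: 2572 - 2P = 4P - 3104, giving 5676 = 6P, P = 946, Q = 680.
New expenditure = 946 × 680 = 643280.00.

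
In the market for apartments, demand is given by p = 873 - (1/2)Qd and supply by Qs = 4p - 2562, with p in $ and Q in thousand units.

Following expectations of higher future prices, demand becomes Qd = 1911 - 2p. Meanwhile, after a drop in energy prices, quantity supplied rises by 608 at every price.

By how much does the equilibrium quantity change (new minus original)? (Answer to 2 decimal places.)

Before the shock: 1746 - 2p = 4p - 2562 ⇒ 4308 = 6p ⇒ p = 718, Q = 310.
The shock moves the curves to Qd = 1911 - 2p and Qs = 4p - 1954.
Equate the new curves: 1911 - 2p = 4p - 1954, giving 3865 = 6p, p = 3865/6 ≈ 644.1667, Q = 1868/3 ≈ 622.6667.
ΔQ = 622.6667 − 310 = +312.67.

+312.67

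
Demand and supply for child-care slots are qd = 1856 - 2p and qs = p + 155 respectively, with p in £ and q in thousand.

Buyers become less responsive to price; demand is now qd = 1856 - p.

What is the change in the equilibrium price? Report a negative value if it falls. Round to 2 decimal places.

Solve the original market: 1856 - 2p = p + 155, hence p = 567 and q = 722.
The shock moves the curves to qd = 1856 - p and qs = p + 155.
Equate the new curves: 1856 - p = p + 155, giving 1701 = 2p, p = 850.5, q = 1005.5.
Δp = 850.5 − 567 = +283.50.

+283.50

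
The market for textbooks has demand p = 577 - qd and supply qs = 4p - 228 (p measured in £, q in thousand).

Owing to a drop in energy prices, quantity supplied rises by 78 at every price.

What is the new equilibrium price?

145.4

Solve the original market: 577 - p = 4p - 228, hence p = 161 and q = 416.
After the shift, demand is qd = 577 - p and supply is qs = 4p - 150.
Setting them equal: 577 - p = 4p - 150 → 727 = 5p, so p = 145.4 and q = 431.6.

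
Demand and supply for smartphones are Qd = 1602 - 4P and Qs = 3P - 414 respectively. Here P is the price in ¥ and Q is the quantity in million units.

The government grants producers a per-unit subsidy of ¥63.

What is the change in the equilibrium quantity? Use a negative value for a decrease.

+108

Before the shock: 1602 - 4P = 3P - 414 ⇒ 2016 = 7P ⇒ P = 288, Q = 450.
Since sellers receive the price plus the subsidy, the effective supply curve becomes Qs = 3P - 225.
Equate the new curves: 1602 - 4P = 3P - 225, giving 1827 = 7P, P = 261, Q = 558.
ΔQ = 558 − 450 = +108.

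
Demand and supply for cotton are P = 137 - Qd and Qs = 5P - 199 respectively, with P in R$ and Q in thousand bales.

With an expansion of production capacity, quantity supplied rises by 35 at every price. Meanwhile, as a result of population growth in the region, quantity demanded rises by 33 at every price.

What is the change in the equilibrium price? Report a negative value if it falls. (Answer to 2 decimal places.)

-0.33

Initially, 137 - P = 5P - 199, so 336 = 6P and P = 56, Q = 81.
The shock moves the curves to Qd = 170 - P and Qs = 5P - 164.
Setting them equal: 170 - P = 5P - 164 → 334 = 6P, so P = 167/3 ≈ 55.6667 and Q = 343/3 ≈ 114.3333.
ΔP = 55.6667 − 56 = -0.33.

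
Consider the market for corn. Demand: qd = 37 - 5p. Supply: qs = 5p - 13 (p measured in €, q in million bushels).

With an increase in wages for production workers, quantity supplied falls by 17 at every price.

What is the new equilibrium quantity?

3.5

Initially, 37 - 5p = 5p - 13, so 50 = 10p and p = 5, q = 12.
The shock moves the curves to qd = 37 - 5p and qs = 5p - 30.
Equate the new curves: 37 - 5p = 5p - 30, giving 67 = 10p, p = 6.7, q = 3.5.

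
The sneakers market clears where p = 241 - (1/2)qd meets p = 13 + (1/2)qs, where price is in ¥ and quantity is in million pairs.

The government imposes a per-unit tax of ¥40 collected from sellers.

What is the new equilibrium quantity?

Original equilibrium: 482 - 2p = 2p - 26 gives 508 = 4p, so p = 127 and q = 228.
Since sellers keep the price net of the tax, the effective supply curve becomes qs = 2p - 106.
New equilibrium: 482 - 2p = 2p - 106 ⇒ 588 = 4p ⇒ p = 147, q = 188.

188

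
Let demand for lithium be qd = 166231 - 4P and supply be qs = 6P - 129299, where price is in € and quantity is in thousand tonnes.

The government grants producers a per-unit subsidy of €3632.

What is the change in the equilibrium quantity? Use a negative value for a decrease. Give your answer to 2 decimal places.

+8716.80

Initially, 166231 - 4P = 6P - 129299, so 295530 = 10P and P = 29553, q = 48019.
Since sellers receive the price plus the subsidy, the effective supply curve becomes qs = 6P - 107507.
Equate the new curves: 166231 - 4P = 6P - 107507, giving 273738 = 10P, P = 27373.8, q = 56735.8.
Δq = 56735.8 − 48019 = +8716.80.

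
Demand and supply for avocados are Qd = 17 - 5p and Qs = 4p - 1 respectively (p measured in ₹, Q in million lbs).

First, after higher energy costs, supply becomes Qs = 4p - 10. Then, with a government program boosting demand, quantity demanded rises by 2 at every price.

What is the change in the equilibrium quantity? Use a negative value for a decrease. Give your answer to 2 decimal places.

-4.11

Original equilibrium: 17 - 5p = 4p - 1 gives 18 = 9p, so p = 2 and Q = 7.
With the change applied: demand Qd = 19 - 5p, supply Qs = 4p - 10.
New equilibrium: 19 - 5p = 4p - 10 ⇒ 29 = 9p ⇒ p = 29/9 ≈ 3.2222, Q = 26/9 ≈ 2.8889.
ΔQ = 2.8889 − 7 = -4.11.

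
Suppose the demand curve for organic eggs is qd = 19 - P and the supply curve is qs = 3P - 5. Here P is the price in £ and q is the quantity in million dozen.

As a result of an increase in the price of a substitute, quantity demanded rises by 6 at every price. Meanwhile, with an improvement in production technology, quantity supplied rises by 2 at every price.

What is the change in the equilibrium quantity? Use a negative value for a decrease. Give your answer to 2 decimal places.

Before the shock: 19 - P = 3P - 5 ⇒ 24 = 4P ⇒ P = 6, q = 13.
After the shift, demand is qd = 25 - P and supply is qs = 3P - 3.
Equate the new curves: 25 - P = 3P - 3, giving 28 = 4P, P = 7, q = 18.
Δq = 18 − 13 = +5.00.

+5.00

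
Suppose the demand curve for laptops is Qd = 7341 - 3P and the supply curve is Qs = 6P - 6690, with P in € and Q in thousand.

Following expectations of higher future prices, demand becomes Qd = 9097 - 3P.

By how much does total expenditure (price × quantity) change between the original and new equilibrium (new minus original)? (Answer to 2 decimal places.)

Solve the original market: 7341 - 3P = 6P - 6690, hence P = 1559 and Q = 2664.
With the change applied: demand Qd = 9097 - 3P, supply Qs = 6P - 6690.
Setting them equal: 9097 - 3P = 6P - 6690 → 15787 = 9P, so P = 15787/9 ≈ 1754.1111 and Q = 11504/3 ≈ 3834.6667.
Expenditure moves from 1559×2664 = 4153176 to 1754.1111×3834.6667 = 6726431.4074; change = +2573255.41.

+2573255.41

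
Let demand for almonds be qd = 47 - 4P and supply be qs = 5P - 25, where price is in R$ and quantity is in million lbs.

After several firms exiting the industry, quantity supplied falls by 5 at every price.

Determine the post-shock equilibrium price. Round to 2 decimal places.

8.56

Initially, 47 - 4P = 5P - 25, so 72 = 9P and P = 8, q = 15.
The new curves are qd = 47 - 4P (demand) and qs = 5P - 30 (supply).
New equilibrium: 47 - 4P = 5P - 30 ⇒ 77 = 9P ⇒ P = 77/9 ≈ 8.5556, q = 115/9 ≈ 12.7778.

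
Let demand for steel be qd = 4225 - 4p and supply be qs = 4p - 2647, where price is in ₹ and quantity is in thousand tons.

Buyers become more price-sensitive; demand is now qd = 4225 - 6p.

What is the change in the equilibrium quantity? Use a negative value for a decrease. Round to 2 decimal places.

-687.20

Solve the original market: 4225 - 4p = 4p - 2647, hence p = 859 and q = 789.
The shock moves the curves to qd = 4225 - 6p and qs = 4p - 2647.
Clearing the new market: 4225 - 6p = 4p - 2647, so p = 687.2 and q = 101.8.
Δq = 101.8 − 789 = -687.20.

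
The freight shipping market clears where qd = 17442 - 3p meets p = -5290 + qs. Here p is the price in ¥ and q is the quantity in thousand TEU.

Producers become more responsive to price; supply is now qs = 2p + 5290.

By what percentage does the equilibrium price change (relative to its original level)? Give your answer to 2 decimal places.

-20.00

Initially, 17442 - 3p = p + 5290, so 12152 = 4p and p = 3038, q = 8328.
After the shift, demand is qd = 17442 - 3p and supply is qs = 2p + 5290.
New equilibrium: 17442 - 3p = 2p + 5290 ⇒ 12152 = 5p ⇒ p = 2430.4, q = 10150.8.
%Δp = (2430.4 − 3038) / 3038 × 100 = -20.00%.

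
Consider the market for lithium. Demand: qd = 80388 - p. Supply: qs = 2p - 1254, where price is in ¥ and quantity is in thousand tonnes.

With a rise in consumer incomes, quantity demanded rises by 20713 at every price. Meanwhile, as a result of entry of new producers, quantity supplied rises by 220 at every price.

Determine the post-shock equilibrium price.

Before the shock: 80388 - p = 2p - 1254 ⇒ 81642 = 3p ⇒ p = 27214, q = 53174.
After the shift, demand is qd = 101101 - p and supply is qs = 2p - 1034.
Clearing the new market: 101101 - p = 2p - 1034, so p = 34045 and q = 67056.

34045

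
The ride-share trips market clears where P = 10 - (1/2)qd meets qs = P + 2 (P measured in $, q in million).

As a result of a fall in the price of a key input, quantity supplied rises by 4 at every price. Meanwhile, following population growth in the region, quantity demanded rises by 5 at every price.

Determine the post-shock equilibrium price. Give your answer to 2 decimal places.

6.33

Before the shock: 20 - 2P = P + 2 ⇒ 18 = 3P ⇒ P = 6, q = 8.
The new curves are qd = 25 - 2P (demand) and qs = P + 6 (supply).
Clearing the new market: 25 - 2P = P + 6, so P = 19/3 ≈ 6.3333 and q = 37/3 ≈ 12.3333.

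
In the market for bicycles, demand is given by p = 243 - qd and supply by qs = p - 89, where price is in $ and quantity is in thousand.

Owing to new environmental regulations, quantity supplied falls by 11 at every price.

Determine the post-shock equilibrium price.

171.5

Initially, 243 - p = p - 89, so 332 = 2p and p = 166, q = 77.
With the change applied: demand qd = 243 - p, supply qs = p - 100.
Equate the new curves: 243 - p = p - 100, giving 343 = 2p, p = 171.5, q = 71.5.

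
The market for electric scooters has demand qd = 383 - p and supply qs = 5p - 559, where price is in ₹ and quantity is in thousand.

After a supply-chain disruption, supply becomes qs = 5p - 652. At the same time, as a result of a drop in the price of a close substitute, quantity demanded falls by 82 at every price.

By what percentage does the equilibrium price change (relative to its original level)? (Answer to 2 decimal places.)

+1.17

Before the shock: 383 - p = 5p - 559 ⇒ 942 = 6p ⇒ p = 157, q = 226.
The new curves are qd = 301 - p (demand) and qs = 5p - 652 (supply).
Equate the new curves: 301 - p = 5p - 652, giving 953 = 6p, p = 953/6 ≈ 158.8333, q = 853/6 ≈ 142.1667.
%Δp = (158.8333 − 157) / 157 × 100 = +1.17%.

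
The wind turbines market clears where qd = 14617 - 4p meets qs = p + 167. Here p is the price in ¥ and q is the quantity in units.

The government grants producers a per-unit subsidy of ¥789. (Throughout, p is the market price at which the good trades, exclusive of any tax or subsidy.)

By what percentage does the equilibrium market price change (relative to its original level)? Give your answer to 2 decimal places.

-5.46

Before the shock: 14617 - 4p = p + 167 ⇒ 14450 = 5p ⇒ p = 2890, q = 3057.
Since sellers receive the price plus the subsidy, the effective supply curve becomes qs = p + 956.
New equilibrium: 14617 - 4p = p + 956 ⇒ 13661 = 5p ⇒ p = 2732.2, q = 3688.2.
%Δp = (2732.2 − 2890) / 2890 × 100 = -5.46%.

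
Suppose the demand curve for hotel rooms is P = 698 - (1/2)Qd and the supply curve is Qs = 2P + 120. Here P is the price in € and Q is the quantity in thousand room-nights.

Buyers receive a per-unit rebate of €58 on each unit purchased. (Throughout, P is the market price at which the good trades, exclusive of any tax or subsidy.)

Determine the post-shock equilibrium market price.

Original equilibrium: 1396 - 2P = 2P + 120 gives 1276 = 4P, so P = 319 and Q = 758.
Since buyers' out-of-pocket price is the market price minus the rebate, the effective demand curve becomes Qd = 1512 - 2P.
Equate the new curves: 1512 - 2P = 2P + 120, giving 1392 = 4P, P = 348, Q = 816.

348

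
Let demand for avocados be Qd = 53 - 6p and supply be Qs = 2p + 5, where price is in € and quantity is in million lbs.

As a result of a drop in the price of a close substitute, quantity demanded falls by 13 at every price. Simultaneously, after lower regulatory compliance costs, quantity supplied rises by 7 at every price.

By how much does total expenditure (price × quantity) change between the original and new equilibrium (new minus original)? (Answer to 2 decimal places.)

Original equilibrium: 53 - 6p = 2p + 5 gives 48 = 8p, so p = 6 and Q = 17.
With the change applied: demand Qd = 40 - 6p, supply Qs = 2p + 12.
Clearing the new market: 40 - 6p = 2p + 12, so p = 3.5 and Q = 19.
Expenditure moves from 6×17 = 102 to 3.5×19 = 66.5; change = -35.50.

-35.50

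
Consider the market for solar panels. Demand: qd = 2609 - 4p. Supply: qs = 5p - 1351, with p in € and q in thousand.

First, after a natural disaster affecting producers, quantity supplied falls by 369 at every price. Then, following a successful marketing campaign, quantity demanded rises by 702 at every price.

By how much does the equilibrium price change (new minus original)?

Solve the original market: 2609 - 4p = 5p - 1351, hence p = 440 and q = 849.
The new curves are qd = 3311 - 4p (demand) and qs = 5p - 1720 (supply).
New equilibrium: 3311 - 4p = 5p - 1720 ⇒ 5031 = 9p ⇒ p = 559, q = 1075.
Δp = 559 − 440 = +119.

+119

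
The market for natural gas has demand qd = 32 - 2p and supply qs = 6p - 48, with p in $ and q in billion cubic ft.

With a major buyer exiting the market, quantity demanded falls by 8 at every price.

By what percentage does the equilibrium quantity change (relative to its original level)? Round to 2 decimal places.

Solve the original market: 32 - 2p = 6p - 48, hence p = 10 and q = 12.
The shock moves the curves to qd = 24 - 2p and qs = 6p - 48.
New equilibrium: 24 - 2p = 6p - 48 ⇒ 72 = 8p ⇒ p = 9, q = 6.
%Δq = (6 − 12) / 12 × 100 = -50.00%.

-50.00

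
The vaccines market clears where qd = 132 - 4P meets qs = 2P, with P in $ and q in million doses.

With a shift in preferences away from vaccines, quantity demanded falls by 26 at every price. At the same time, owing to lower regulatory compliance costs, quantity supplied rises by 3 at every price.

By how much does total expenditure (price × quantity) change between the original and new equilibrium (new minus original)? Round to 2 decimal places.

-327.11

Solve the original market: 132 - 4P = 2P, hence P = 22 and q = 44.
With the change applied: demand qd = 106 - 4P, supply qs = 2P + 3.
Clearing the new market: 106 - 4P = 2P + 3, so P = 103/6 ≈ 17.1667 and q = 112/3 ≈ 37.3333.
Expenditure moves from 22×44 = 968 to 17.1667×37.3333 = 640.8889; change = -327.11.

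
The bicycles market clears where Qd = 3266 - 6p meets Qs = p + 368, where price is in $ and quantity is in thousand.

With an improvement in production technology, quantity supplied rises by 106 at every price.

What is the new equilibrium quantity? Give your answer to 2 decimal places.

872.86

Before the shock: 3266 - 6p = p + 368 ⇒ 2898 = 7p ⇒ p = 414, Q = 782.
After the shift, demand is Qd = 3266 - 6p and supply is Qs = p + 474.
Equate the new curves: 3266 - 6p = p + 474, giving 2792 = 7p, p = 2792/7 ≈ 398.8571, Q = 6110/7 ≈ 872.8571.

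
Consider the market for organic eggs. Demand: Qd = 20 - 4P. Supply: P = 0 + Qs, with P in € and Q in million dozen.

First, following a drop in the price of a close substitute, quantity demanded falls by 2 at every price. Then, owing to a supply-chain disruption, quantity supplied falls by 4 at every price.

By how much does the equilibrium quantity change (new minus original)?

Solve the original market: 20 - 4P = P, hence P = 4 and Q = 4.
After the shift, demand is Qd = 18 - 4P and supply is Qs = P - 4.
Clearing the new market: 18 - 4P = P - 4, so P = 4.4 and Q = 0.4.
ΔQ = 0.4 − 4 = -3.6.

-3.6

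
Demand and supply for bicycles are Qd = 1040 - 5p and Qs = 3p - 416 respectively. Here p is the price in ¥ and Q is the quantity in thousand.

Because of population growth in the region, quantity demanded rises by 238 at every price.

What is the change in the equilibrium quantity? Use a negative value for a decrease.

Original equilibrium: 1040 - 5p = 3p - 416 gives 1456 = 8p, so p = 182 and Q = 130.
The new curves are Qd = 1278 - 5p (demand) and Qs = 3p - 416 (supply).
New equilibrium: 1278 - 5p = 3p - 416 ⇒ 1694 = 8p ⇒ p = 211.75, Q = 219.25.
ΔQ = 219.25 − 130 = +89.25.

+89.25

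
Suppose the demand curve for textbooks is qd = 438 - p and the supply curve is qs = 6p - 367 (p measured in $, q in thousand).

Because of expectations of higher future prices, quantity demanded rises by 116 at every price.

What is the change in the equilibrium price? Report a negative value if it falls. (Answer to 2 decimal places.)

+16.57

Before the shock: 438 - p = 6p - 367 ⇒ 805 = 7p ⇒ p = 115, q = 323.
The shock moves the curves to qd = 554 - p and qs = 6p - 367.
Clearing the new market: 554 - p = 6p - 367, so p = 921/7 ≈ 131.5714 and q = 2957/7 ≈ 422.4286.
Δp = 131.5714 − 115 = +16.57.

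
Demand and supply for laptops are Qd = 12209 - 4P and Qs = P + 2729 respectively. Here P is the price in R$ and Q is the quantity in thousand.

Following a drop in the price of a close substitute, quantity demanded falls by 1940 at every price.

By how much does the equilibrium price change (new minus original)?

Solve the original market: 12209 - 4P = P + 2729, hence P = 1896 and Q = 4625.
With the change applied: demand Qd = 10269 - 4P, supply Qs = P + 2729.
Setting them equal: 10269 - 4P = P + 2729 → 7540 = 5P, so P = 1508 and Q = 4237.
ΔP = 1508 − 1896 = -388.

-388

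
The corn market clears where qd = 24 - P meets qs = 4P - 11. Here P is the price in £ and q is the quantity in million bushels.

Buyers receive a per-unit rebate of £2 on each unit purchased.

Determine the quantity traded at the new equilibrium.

Solve the original market: 24 - P = 4P - 11, hence P = 7 and q = 17.
Since buyers' out-of-pocket price is the market price minus the rebate, the effective demand curve becomes qd = 26 - P.
Equate the new curves: 26 - P = 4P - 11, giving 37 = 5P, P = 7.4, q = 18.6.

18.6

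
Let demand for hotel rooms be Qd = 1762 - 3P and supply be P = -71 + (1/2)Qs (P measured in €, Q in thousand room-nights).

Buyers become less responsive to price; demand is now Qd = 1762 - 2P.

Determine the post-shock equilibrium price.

Before the shock: 1762 - 3P = 2P + 142 ⇒ 1620 = 5P ⇒ P = 324, Q = 790.
With the change applied: demand Qd = 1762 - 2P, supply Qs = 2P + 142.
Setting them equal: 1762 - 2P = 2P + 142 → 1620 = 4P, so P = 405 and Q = 952.

405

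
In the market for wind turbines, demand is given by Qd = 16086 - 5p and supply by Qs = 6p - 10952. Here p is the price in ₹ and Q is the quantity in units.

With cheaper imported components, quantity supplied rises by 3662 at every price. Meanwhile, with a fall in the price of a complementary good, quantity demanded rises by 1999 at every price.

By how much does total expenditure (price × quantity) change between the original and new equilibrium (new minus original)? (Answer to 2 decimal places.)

Original equilibrium: 16086 - 5p = 6p - 10952 gives 27038 = 11p, so p = 2458 and Q = 3796.
The new curves are Qd = 18085 - 5p (demand) and Qs = 6p - 7290 (supply).
Clearing the new market: 18085 - 5p = 6p - 7290, so p = 25375/11 ≈ 2306.8182 and Q = 72060/11 ≈ 6550.9091.
Expenditure moves from 2458×3796 = 9330568 to 2306.8182×6550.9091 = 15111756.1983; change = +5781188.20.

+5781188.20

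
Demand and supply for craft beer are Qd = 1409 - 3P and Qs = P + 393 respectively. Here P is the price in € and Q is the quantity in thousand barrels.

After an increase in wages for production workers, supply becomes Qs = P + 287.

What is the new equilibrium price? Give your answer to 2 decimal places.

Initially, 1409 - 3P = P + 393, so 1016 = 4P and P = 254, Q = 647.
The shock moves the curves to Qd = 1409 - 3P and Qs = P + 287.
Setting them equal: 1409 - 3P = P + 287 → 1122 = 4P, so P = 280.5 and Q = 567.5.

280.50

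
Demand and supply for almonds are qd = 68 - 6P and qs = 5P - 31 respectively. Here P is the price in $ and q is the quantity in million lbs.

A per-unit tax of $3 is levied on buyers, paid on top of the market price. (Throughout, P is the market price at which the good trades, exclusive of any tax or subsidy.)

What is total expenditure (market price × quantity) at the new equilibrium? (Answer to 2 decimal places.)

42.84

Original equilibrium: 68 - 6P = 5P - 31 gives 99 = 11P, so P = 9 and q = 14.
Since buyers pay the price plus the tax, the effective demand curve becomes qd = 50 - 6P.
Clearing the new market: 50 - 6P = 5P - 31, so P = 81/11 ≈ 7.3636 and q = 64/11 ≈ 5.8182.
New expenditure = 7.3636 × 5.8182 = 42.84.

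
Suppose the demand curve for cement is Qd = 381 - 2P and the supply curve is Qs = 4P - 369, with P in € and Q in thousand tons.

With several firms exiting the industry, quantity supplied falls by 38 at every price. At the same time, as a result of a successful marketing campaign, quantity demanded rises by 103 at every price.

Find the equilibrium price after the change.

148.5

Initially, 381 - 2P = 4P - 369, so 750 = 6P and P = 125, Q = 131.
The shock moves the curves to Qd = 484 - 2P and Qs = 4P - 407.
Clearing the new market: 484 - 2P = 4P - 407, so P = 148.5 and Q = 187.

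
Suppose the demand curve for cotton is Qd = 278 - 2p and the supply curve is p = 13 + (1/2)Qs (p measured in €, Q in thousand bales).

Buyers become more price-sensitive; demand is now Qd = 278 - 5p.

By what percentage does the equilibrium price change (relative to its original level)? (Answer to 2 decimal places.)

Original equilibrium: 278 - 2p = 2p - 26 gives 304 = 4p, so p = 76 and Q = 126.
After the shift, demand is Qd = 278 - 5p and supply is Qs = 2p - 26.
Clearing the new market: 278 - 5p = 2p - 26, so p = 304/7 ≈ 43.4286 and Q = 426/7 ≈ 60.8571.
%Δp = (43.4286 − 76) / 76 × 100 = -42.86%.

-42.86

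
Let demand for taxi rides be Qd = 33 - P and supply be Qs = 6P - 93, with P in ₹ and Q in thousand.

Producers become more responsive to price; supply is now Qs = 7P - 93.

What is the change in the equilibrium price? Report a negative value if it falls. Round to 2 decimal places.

Solve the original market: 33 - P = 6P - 93, hence P = 18 and Q = 15.
The new curves are Qd = 33 - P (demand) and Qs = 7P - 93 (supply).
Equate the new curves: 33 - P = 7P - 93, giving 126 = 8P, P = 15.75, Q = 17.25.
ΔP = 15.75 − 18 = -2.25.

-2.25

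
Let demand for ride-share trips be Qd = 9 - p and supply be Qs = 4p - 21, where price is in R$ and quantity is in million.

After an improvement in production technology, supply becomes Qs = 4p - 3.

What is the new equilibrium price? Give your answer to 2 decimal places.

Initially, 9 - p = 4p - 21, so 30 = 5p and p = 6, Q = 3.
After the shift, demand is Qd = 9 - p and supply is Qs = 4p - 3.
New equilibrium: 9 - p = 4p - 3 ⇒ 12 = 5p ⇒ p = 2.4, Q = 6.6.

2.40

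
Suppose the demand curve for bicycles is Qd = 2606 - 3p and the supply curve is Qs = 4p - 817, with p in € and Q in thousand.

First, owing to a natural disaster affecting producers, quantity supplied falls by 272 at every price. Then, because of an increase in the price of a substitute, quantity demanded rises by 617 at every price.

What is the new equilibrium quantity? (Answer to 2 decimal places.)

1375.00

Solve the original market: 2606 - 3p = 4p - 817, hence p = 489 and Q = 1139.
With the change applied: demand Qd = 3223 - 3p, supply Qs = 4p - 1089.
Equate the new curves: 3223 - 3p = 4p - 1089, giving 4312 = 7p, p = 616, Q = 1375.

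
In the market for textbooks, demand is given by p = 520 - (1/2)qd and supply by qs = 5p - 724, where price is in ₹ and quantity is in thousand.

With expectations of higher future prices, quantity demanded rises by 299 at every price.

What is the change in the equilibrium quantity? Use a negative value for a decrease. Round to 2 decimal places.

+213.57

Initially, 1040 - 2p = 5p - 724, so 1764 = 7p and p = 252, q = 536.
The shock moves the curves to qd = 1339 - 2p and qs = 5p - 724.
Equate the new curves: 1339 - 2p = 5p - 724, giving 2063 = 7p, p = 2063/7 ≈ 294.7143, q = 5247/7 ≈ 749.5714.
Δq = 749.5714 − 536 = +213.57.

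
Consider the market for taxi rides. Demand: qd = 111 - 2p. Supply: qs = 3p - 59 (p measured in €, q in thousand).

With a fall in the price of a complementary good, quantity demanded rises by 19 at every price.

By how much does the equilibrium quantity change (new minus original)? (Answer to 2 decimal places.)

Initially, 111 - 2p = 3p - 59, so 170 = 5p and p = 34, q = 43.
The shock moves the curves to qd = 130 - 2p and qs = 3p - 59.
Setting them equal: 130 - 2p = 3p - 59 → 189 = 5p, so p = 37.8 and q = 54.4.
Δq = 54.4 − 43 = +11.40.

+11.40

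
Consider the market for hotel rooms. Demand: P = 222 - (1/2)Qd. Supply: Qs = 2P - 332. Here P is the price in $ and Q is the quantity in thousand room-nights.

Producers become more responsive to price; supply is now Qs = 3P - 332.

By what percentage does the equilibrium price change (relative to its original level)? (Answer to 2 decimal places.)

Initially, 444 - 2P = 2P - 332, so 776 = 4P and P = 194, Q = 56.
The shock moves the curves to Qd = 444 - 2P and Qs = 3P - 332.
Setting them equal: 444 - 2P = 3P - 332 → 776 = 5P, so P = 155.2 and Q = 133.6.
%ΔP = (155.2 − 194) / 194 × 100 = -20.00%.

-20.00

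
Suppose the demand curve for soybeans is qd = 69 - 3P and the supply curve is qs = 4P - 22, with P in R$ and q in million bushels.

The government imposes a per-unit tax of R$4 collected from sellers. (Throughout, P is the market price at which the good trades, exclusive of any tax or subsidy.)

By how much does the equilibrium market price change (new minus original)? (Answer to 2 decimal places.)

Before the shock: 69 - 3P = 4P - 22 ⇒ 91 = 7P ⇒ P = 13, q = 30.
Since sellers keep the price net of the tax, the effective supply curve becomes qs = 4P - 38.
New equilibrium: 69 - 3P = 4P - 38 ⇒ 107 = 7P ⇒ P = 107/7 ≈ 15.2857, q = 162/7 ≈ 23.1429.
ΔP = 15.2857 − 13 = +2.29.

+2.29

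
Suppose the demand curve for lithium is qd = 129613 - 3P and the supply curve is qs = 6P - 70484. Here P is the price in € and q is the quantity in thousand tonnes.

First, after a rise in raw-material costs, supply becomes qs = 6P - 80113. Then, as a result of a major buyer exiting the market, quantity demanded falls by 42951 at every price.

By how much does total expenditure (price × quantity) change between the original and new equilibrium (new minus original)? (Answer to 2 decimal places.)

-823016424.04

Original equilibrium: 129613 - 3P = 6P - 70484 gives 200097 = 9P, so P = 22233 and q = 62914.
After the shift, demand is qd = 86662 - 3P and supply is qs = 6P - 80113.
Equate the new curves: 86662 - 3P = 6P - 80113, giving 166775 = 9P, P = 166775/9 ≈ 18530.5556, q = 93211/3 ≈ 31070.3333.
Expenditure moves from 22233×62914 = 1398766962 to 18530.5556×31070.3333 = 575750537.9630; change = -823016424.04.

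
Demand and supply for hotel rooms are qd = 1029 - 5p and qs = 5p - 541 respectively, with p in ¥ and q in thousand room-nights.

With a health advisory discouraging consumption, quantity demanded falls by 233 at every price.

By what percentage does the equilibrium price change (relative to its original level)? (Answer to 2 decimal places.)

Solve the original market: 1029 - 5p = 5p - 541, hence p = 157 and q = 244.
The new curves are qd = 796 - 5p (demand) and qs = 5p - 541 (supply).
New equilibrium: 796 - 5p = 5p - 541 ⇒ 1337 = 10p ⇒ p = 133.7, q = 127.5.
%Δp = (133.7 − 157) / 157 × 100 = -14.84%.

-14.84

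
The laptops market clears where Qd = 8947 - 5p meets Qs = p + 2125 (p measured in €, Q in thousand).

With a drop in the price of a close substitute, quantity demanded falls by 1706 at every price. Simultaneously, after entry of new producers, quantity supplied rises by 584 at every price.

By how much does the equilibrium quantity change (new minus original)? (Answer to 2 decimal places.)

Initially, 8947 - 5p = p + 2125, so 6822 = 6p and p = 1137, Q = 3262.
The new curves are Qd = 7241 - 5p (demand) and Qs = p + 2709 (supply).
New equilibrium: 7241 - 5p = p + 2709 ⇒ 4532 = 6p ⇒ p = 2266/3 ≈ 755.3333, Q = 10393/3 ≈ 3464.3333.
ΔQ = 3464.3333 − 3262 = +202.33.

+202.33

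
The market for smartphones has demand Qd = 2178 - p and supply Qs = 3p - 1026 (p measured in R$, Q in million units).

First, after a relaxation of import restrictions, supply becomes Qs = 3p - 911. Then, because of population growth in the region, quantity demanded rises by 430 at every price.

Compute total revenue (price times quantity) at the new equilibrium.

Before the shock: 2178 - p = 3p - 1026 ⇒ 3204 = 4p ⇒ p = 801, Q = 1377.
With the change applied: demand Qd = 2608 - p, supply Qs = 3p - 911.
Setting them equal: 2608 - p = 3p - 911 → 3519 = 4p, so p = 879.75 and Q = 1728.25.
New expenditure = 879.75 × 1728.25 = 1520427.9375.

1520427.9375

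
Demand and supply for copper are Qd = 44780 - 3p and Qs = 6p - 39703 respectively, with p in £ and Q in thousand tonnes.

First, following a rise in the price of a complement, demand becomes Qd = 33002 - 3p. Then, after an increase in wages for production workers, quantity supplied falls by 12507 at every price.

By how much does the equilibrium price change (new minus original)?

+81

Initially, 44780 - 3p = 6p - 39703, so 84483 = 9p and p = 9387, Q = 16619.
After the shift, demand is Qd = 33002 - 3p and supply is Qs = 6p - 52210.
Equate the new curves: 33002 - 3p = 6p - 52210, giving 85212 = 9p, p = 9468, Q = 4598.
Δp = 9468 − 9387 = +81.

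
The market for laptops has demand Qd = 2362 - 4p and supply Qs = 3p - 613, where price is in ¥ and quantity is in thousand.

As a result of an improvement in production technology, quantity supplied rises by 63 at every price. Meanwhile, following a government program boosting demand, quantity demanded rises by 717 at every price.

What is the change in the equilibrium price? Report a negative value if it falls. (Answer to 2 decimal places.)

Original equilibrium: 2362 - 4p = 3p - 613 gives 2975 = 7p, so p = 425 and Q = 662.
The new curves are Qd = 3079 - 4p (demand) and Qs = 3p - 550 (supply).
Clearing the new market: 3079 - 4p = 3p - 550, so p = 3629/7 ≈ 518.4286 and Q = 7037/7 ≈ 1005.2857.
Δp = 518.4286 − 425 = +93.43.

+93.43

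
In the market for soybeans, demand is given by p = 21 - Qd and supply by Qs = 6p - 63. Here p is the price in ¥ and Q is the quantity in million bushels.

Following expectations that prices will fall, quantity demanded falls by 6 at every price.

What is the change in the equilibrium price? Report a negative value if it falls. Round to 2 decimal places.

Solve the original market: 21 - p = 6p - 63, hence p = 12 and Q = 9.
The shock moves the curves to Qd = 15 - p and Qs = 6p - 63.
Setting them equal: 15 - p = 6p - 63 → 78 = 7p, so p = 78/7 ≈ 11.1429 and Q = 27/7 ≈ 3.8571.
Δp = 11.1429 − 12 = -0.86.

-0.86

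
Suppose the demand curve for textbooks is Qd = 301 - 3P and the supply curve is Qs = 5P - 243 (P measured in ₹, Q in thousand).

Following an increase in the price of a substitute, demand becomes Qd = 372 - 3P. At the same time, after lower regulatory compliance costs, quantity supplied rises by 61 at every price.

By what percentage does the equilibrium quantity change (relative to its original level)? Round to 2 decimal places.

Solve the original market: 301 - 3P = 5P - 243, hence P = 68 and Q = 97.
The shock moves the curves to Qd = 372 - 3P and Qs = 5P - 182.
New equilibrium: 372 - 3P = 5P - 182 ⇒ 554 = 8P ⇒ P = 69.25, Q = 164.25.
%ΔQ = (164.25 − 97) / 97 × 100 = +69.33%.

+69.33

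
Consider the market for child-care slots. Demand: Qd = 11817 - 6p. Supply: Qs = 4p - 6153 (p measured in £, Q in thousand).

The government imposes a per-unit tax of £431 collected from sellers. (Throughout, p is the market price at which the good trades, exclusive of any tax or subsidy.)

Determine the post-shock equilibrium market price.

Original equilibrium: 11817 - 6p = 4p - 6153 gives 17970 = 10p, so p = 1797 and Q = 1035.
Since sellers keep the price net of the tax, the effective supply curve becomes Qs = 4p - 7877.
New equilibrium: 11817 - 6p = 4p - 7877 ⇒ 19694 = 10p ⇒ p = 1969.4, Q = 0.6.

1969.4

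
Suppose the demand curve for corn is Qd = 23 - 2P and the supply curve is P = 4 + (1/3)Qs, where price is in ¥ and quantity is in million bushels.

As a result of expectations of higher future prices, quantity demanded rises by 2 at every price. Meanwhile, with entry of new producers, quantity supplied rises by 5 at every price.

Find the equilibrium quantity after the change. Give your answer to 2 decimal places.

Before the shock: 23 - 2P = 3P - 12 ⇒ 35 = 5P ⇒ P = 7, Q = 9.
The new curves are Qd = 25 - 2P (demand) and Qs = 3P - 7 (supply).
Setting them equal: 25 - 2P = 3P - 7 → 32 = 5P, so P = 6.4 and Q = 12.2.

12.20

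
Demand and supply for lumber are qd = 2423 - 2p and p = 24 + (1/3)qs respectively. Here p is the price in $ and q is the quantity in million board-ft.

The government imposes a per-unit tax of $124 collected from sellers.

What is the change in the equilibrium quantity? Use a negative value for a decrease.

-148.8

Original equilibrium: 2423 - 2p = 3p - 72 gives 2495 = 5p, so p = 499 and q = 1425.
Since sellers keep the price net of the tax, the effective supply curve becomes qs = 3p - 444.
Equate the new curves: 2423 - 2p = 3p - 444, giving 2867 = 5p, p = 573.4, q = 1276.2.
Δq = 1276.2 − 1425 = -148.8.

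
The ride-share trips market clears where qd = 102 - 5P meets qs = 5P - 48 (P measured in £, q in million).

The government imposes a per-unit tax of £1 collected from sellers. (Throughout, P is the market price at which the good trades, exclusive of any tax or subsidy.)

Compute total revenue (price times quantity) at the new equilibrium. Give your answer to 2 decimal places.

379.75

Solve the original market: 102 - 5P = 5P - 48, hence P = 15 and q = 27.
Since sellers keep the price net of the tax, the effective supply curve becomes qs = 5P - 53.
Equate the new curves: 102 - 5P = 5P - 53, giving 155 = 10P, P = 15.5, q = 24.5.
New expenditure = 15.5 × 24.5 = 379.75.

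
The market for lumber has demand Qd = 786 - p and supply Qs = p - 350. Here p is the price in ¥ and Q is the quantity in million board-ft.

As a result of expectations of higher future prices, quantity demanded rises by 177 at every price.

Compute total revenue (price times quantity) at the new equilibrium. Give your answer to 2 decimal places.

201217.25

Solve the original market: 786 - p = p - 350, hence p = 568 and Q = 218.
With the change applied: demand Qd = 963 - p, supply Qs = p - 350.
Setting them equal: 963 - p = p - 350 → 1313 = 2p, so p = 656.5 and Q = 306.5.
New expenditure = 656.5 × 306.5 = 201217.25.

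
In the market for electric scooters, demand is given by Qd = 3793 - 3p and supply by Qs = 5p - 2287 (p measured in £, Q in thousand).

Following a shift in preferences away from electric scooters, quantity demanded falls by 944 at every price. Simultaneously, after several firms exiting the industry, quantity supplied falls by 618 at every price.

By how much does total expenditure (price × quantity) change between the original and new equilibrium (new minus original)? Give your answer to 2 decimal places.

-652698.44

Solve the original market: 3793 - 3p = 5p - 2287, hence p = 760 and Q = 1513.
With the change applied: demand Qd = 2849 - 3p, supply Qs = 5p - 2905.
Setting them equal: 2849 - 3p = 5p - 2905 → 5754 = 8p, so p = 719.25 and Q = 691.25.
Expenditure moves from 760×1513 = 1149880 to 719.25×691.25 = 497181.5625; change = -652698.44.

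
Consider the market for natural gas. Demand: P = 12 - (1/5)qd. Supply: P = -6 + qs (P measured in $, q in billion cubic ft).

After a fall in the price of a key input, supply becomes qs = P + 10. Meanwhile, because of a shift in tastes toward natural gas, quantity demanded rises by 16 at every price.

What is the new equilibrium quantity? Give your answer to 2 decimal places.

Original equilibrium: 60 - 5P = P + 6 gives 54 = 6P, so P = 9 and q = 15.
With the change applied: demand qd = 76 - 5P, supply qs = P + 10.
New equilibrium: 76 - 5P = P + 10 ⇒ 66 = 6P ⇒ P = 11, q = 21.

21.00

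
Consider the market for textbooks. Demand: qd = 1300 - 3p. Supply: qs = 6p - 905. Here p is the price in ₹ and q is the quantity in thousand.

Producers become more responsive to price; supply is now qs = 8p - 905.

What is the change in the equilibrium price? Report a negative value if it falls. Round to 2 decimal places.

Original equilibrium: 1300 - 3p = 6p - 905 gives 2205 = 9p, so p = 245 and q = 565.
The new curves are qd = 1300 - 3p (demand) and qs = 8p - 905 (supply).
New equilibrium: 1300 - 3p = 8p - 905 ⇒ 2205 = 11p ⇒ p = 2205/11 ≈ 200.4545, q = 7685/11 ≈ 698.6364.
Δp = 200.4545 − 245 = -44.55.

-44.55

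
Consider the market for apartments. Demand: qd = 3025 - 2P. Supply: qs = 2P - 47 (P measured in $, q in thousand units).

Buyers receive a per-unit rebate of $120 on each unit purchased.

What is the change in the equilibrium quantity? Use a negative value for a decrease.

Initially, 3025 - 2P = 2P - 47, so 3072 = 4P and P = 768, q = 1489.
Since buyers' out-of-pocket price is the market price minus the rebate, the effective demand curve becomes qd = 3265 - 2P.
Setting them equal: 3265 - 2P = 2P - 47 → 3312 = 4P, so P = 828 and q = 1609.
Δq = 1609 − 1489 = +120.

+120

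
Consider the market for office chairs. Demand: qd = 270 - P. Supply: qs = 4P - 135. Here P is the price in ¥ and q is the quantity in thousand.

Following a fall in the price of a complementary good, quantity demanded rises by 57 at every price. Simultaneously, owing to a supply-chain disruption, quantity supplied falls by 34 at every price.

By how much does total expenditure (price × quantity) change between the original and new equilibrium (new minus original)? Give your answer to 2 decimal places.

+7288.76

Solve the original market: 270 - P = 4P - 135, hence P = 81 and q = 189.
The shock moves the curves to qd = 327 - P and qs = 4P - 169.
Setting them equal: 327 - P = 4P - 169 → 496 = 5P, so P = 99.2 and q = 227.8.
Expenditure moves from 81×189 = 15309 to 99.2×227.8 = 22597.76; change = +7288.76.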